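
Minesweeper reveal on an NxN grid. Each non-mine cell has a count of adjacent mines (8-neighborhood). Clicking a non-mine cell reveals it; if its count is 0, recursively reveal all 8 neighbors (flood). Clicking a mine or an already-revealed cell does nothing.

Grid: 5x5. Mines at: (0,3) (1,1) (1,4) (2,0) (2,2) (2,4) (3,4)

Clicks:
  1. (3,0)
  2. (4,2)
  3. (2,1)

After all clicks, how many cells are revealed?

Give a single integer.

Answer: 9

Derivation:
Click 1 (3,0) count=1: revealed 1 new [(3,0)] -> total=1
Click 2 (4,2) count=0: revealed 7 new [(3,1) (3,2) (3,3) (4,0) (4,1) (4,2) (4,3)] -> total=8
Click 3 (2,1) count=3: revealed 1 new [(2,1)] -> total=9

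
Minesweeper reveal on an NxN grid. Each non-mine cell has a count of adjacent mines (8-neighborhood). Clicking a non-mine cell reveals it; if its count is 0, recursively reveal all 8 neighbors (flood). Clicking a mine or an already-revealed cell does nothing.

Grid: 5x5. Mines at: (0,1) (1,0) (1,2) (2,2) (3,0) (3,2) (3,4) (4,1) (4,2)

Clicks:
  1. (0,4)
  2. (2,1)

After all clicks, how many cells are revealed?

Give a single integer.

Answer: 7

Derivation:
Click 1 (0,4) count=0: revealed 6 new [(0,3) (0,4) (1,3) (1,4) (2,3) (2,4)] -> total=6
Click 2 (2,1) count=5: revealed 1 new [(2,1)] -> total=7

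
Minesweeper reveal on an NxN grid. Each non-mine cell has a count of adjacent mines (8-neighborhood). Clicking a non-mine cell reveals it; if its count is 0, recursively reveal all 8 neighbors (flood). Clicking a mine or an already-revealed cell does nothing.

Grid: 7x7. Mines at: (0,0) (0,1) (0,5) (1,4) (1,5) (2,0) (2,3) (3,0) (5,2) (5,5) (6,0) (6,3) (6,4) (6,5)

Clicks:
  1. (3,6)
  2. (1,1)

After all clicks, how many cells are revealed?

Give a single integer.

Answer: 10

Derivation:
Click 1 (3,6) count=0: revealed 9 new [(2,4) (2,5) (2,6) (3,4) (3,5) (3,6) (4,4) (4,5) (4,6)] -> total=9
Click 2 (1,1) count=3: revealed 1 new [(1,1)] -> total=10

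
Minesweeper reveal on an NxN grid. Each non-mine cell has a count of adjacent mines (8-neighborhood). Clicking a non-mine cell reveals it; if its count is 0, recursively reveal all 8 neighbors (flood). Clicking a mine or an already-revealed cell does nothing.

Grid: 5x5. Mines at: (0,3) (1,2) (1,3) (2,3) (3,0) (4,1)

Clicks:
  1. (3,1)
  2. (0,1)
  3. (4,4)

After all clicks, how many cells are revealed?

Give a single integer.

Click 1 (3,1) count=2: revealed 1 new [(3,1)] -> total=1
Click 2 (0,1) count=1: revealed 1 new [(0,1)] -> total=2
Click 3 (4,4) count=0: revealed 6 new [(3,2) (3,3) (3,4) (4,2) (4,3) (4,4)] -> total=8

Answer: 8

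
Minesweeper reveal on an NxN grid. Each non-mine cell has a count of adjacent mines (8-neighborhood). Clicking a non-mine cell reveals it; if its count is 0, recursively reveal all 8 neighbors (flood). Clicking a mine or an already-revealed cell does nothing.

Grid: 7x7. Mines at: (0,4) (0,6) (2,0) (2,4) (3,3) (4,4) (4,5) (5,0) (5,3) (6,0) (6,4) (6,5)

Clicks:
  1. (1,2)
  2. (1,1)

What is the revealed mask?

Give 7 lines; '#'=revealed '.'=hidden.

Click 1 (1,2) count=0: revealed 11 new [(0,0) (0,1) (0,2) (0,3) (1,0) (1,1) (1,2) (1,3) (2,1) (2,2) (2,3)] -> total=11
Click 2 (1,1) count=1: revealed 0 new [(none)] -> total=11

Answer: ####...
####...
.###...
.......
.......
.......
.......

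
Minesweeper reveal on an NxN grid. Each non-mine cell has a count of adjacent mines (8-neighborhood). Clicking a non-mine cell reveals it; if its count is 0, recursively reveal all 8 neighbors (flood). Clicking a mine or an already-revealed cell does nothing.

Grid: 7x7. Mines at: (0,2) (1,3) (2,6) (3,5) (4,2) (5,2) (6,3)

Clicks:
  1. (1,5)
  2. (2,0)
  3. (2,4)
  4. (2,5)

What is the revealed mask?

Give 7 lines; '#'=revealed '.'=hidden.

Click 1 (1,5) count=1: revealed 1 new [(1,5)] -> total=1
Click 2 (2,0) count=0: revealed 17 new [(0,0) (0,1) (1,0) (1,1) (1,2) (2,0) (2,1) (2,2) (3,0) (3,1) (3,2) (4,0) (4,1) (5,0) (5,1) (6,0) (6,1)] -> total=18
Click 3 (2,4) count=2: revealed 1 new [(2,4)] -> total=19
Click 4 (2,5) count=2: revealed 1 new [(2,5)] -> total=20

Answer: ##.....
###..#.
###.##.
###....
##.....
##.....
##.....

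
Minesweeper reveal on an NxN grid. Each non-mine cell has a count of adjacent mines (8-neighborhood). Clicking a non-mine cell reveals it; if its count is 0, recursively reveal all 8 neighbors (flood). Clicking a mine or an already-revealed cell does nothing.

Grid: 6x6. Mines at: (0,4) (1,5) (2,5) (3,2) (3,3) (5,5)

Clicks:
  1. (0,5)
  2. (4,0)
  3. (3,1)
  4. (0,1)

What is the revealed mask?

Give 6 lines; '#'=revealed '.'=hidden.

Click 1 (0,5) count=2: revealed 1 new [(0,5)] -> total=1
Click 2 (4,0) count=0: revealed 24 new [(0,0) (0,1) (0,2) (0,3) (1,0) (1,1) (1,2) (1,3) (2,0) (2,1) (2,2) (2,3) (3,0) (3,1) (4,0) (4,1) (4,2) (4,3) (4,4) (5,0) (5,1) (5,2) (5,3) (5,4)] -> total=25
Click 3 (3,1) count=1: revealed 0 new [(none)] -> total=25
Click 4 (0,1) count=0: revealed 0 new [(none)] -> total=25

Answer: ####.#
####..
####..
##....
#####.
#####.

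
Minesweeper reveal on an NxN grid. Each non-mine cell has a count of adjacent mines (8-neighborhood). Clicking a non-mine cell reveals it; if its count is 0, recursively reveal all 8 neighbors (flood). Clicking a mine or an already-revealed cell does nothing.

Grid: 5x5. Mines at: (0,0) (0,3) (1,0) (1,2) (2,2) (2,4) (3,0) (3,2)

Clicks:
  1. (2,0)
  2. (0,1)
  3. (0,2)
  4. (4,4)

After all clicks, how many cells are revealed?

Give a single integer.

Answer: 7

Derivation:
Click 1 (2,0) count=2: revealed 1 new [(2,0)] -> total=1
Click 2 (0,1) count=3: revealed 1 new [(0,1)] -> total=2
Click 3 (0,2) count=2: revealed 1 new [(0,2)] -> total=3
Click 4 (4,4) count=0: revealed 4 new [(3,3) (3,4) (4,3) (4,4)] -> total=7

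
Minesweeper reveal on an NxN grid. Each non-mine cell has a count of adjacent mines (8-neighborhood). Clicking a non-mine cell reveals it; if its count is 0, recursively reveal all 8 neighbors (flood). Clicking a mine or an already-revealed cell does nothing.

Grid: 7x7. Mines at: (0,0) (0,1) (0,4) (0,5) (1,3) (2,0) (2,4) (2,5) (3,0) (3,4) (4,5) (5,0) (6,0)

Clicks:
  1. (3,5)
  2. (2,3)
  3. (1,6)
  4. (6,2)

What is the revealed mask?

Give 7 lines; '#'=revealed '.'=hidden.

Click 1 (3,5) count=4: revealed 1 new [(3,5)] -> total=1
Click 2 (2,3) count=3: revealed 1 new [(2,3)] -> total=2
Click 3 (1,6) count=2: revealed 1 new [(1,6)] -> total=3
Click 4 (6,2) count=0: revealed 21 new [(2,1) (2,2) (3,1) (3,2) (3,3) (4,1) (4,2) (4,3) (4,4) (5,1) (5,2) (5,3) (5,4) (5,5) (5,6) (6,1) (6,2) (6,3) (6,4) (6,5) (6,6)] -> total=24

Answer: .......
......#
.###...
.###.#.
.####..
.######
.######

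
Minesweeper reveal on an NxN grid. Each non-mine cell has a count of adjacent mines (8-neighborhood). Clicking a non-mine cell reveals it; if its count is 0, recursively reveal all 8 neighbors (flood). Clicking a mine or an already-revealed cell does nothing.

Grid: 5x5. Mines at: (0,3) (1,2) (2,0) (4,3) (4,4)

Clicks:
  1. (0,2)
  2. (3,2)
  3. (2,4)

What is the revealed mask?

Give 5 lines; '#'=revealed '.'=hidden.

Click 1 (0,2) count=2: revealed 1 new [(0,2)] -> total=1
Click 2 (3,2) count=1: revealed 1 new [(3,2)] -> total=2
Click 3 (2,4) count=0: revealed 6 new [(1,3) (1,4) (2,3) (2,4) (3,3) (3,4)] -> total=8

Answer: ..#..
...##
...##
..###
.....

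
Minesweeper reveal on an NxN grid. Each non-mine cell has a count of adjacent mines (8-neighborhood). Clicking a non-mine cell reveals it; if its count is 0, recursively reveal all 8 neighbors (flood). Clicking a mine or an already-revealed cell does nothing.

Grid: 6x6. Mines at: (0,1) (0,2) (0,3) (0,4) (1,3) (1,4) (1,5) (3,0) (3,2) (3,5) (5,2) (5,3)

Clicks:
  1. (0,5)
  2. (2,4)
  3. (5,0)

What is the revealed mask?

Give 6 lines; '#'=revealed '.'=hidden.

Answer: .....#
......
....#.
......
##....
##....

Derivation:
Click 1 (0,5) count=3: revealed 1 new [(0,5)] -> total=1
Click 2 (2,4) count=4: revealed 1 new [(2,4)] -> total=2
Click 3 (5,0) count=0: revealed 4 new [(4,0) (4,1) (5,0) (5,1)] -> total=6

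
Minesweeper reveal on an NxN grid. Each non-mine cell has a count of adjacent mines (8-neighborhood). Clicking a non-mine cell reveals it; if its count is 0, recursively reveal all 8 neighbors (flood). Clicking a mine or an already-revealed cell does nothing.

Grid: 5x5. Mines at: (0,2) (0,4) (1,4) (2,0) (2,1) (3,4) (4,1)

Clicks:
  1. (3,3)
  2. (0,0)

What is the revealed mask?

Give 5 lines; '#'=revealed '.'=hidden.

Click 1 (3,3) count=1: revealed 1 new [(3,3)] -> total=1
Click 2 (0,0) count=0: revealed 4 new [(0,0) (0,1) (1,0) (1,1)] -> total=5

Answer: ##...
##...
.....
...#.
.....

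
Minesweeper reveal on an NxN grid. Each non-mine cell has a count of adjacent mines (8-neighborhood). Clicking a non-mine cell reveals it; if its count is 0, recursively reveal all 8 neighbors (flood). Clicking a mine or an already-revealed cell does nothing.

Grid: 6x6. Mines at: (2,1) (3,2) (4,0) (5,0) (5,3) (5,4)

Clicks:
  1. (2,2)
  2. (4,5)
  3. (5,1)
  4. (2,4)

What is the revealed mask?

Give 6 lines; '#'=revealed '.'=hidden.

Answer: ######
######
..####
...###
...###
.#....

Derivation:
Click 1 (2,2) count=2: revealed 1 new [(2,2)] -> total=1
Click 2 (4,5) count=1: revealed 1 new [(4,5)] -> total=2
Click 3 (5,1) count=2: revealed 1 new [(5,1)] -> total=3
Click 4 (2,4) count=0: revealed 20 new [(0,0) (0,1) (0,2) (0,3) (0,4) (0,5) (1,0) (1,1) (1,2) (1,3) (1,4) (1,5) (2,3) (2,4) (2,5) (3,3) (3,4) (3,5) (4,3) (4,4)] -> total=23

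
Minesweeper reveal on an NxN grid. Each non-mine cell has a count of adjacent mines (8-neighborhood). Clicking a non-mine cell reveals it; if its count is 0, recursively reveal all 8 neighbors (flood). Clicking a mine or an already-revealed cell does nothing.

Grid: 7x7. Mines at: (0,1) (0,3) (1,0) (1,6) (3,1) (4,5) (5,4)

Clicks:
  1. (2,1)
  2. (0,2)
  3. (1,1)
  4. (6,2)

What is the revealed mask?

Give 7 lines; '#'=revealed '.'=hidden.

Answer: ..#....
.#.....
.#.....
.......
####...
####...
####...

Derivation:
Click 1 (2,1) count=2: revealed 1 new [(2,1)] -> total=1
Click 2 (0,2) count=2: revealed 1 new [(0,2)] -> total=2
Click 3 (1,1) count=2: revealed 1 new [(1,1)] -> total=3
Click 4 (6,2) count=0: revealed 12 new [(4,0) (4,1) (4,2) (4,3) (5,0) (5,1) (5,2) (5,3) (6,0) (6,1) (6,2) (6,3)] -> total=15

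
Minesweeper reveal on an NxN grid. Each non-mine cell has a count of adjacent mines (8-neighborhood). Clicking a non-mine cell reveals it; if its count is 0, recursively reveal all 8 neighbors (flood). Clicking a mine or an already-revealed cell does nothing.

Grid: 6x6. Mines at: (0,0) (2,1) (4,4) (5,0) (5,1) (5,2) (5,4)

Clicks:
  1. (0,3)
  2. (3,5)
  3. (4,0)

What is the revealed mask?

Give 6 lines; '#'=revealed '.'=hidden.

Answer: .#####
.#####
..####
..####
#.....
......

Derivation:
Click 1 (0,3) count=0: revealed 18 new [(0,1) (0,2) (0,3) (0,4) (0,5) (1,1) (1,2) (1,3) (1,4) (1,5) (2,2) (2,3) (2,4) (2,5) (3,2) (3,3) (3,4) (3,5)] -> total=18
Click 2 (3,5) count=1: revealed 0 new [(none)] -> total=18
Click 3 (4,0) count=2: revealed 1 new [(4,0)] -> total=19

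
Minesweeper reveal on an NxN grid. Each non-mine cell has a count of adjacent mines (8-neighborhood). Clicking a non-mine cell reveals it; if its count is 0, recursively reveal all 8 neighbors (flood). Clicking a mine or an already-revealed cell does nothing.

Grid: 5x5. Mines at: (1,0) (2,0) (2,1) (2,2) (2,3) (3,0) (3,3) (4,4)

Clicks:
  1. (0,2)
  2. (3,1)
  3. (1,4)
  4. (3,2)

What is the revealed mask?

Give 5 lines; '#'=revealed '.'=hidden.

Click 1 (0,2) count=0: revealed 8 new [(0,1) (0,2) (0,3) (0,4) (1,1) (1,2) (1,3) (1,4)] -> total=8
Click 2 (3,1) count=4: revealed 1 new [(3,1)] -> total=9
Click 3 (1,4) count=1: revealed 0 new [(none)] -> total=9
Click 4 (3,2) count=4: revealed 1 new [(3,2)] -> total=10

Answer: .####
.####
.....
.##..
.....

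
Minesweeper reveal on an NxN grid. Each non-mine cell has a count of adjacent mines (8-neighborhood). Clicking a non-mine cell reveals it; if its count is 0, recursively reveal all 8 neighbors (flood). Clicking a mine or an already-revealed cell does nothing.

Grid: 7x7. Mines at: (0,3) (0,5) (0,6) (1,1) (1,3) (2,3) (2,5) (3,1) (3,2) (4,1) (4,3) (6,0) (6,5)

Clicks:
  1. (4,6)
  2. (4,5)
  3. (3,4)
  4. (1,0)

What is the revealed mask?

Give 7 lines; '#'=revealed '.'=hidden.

Answer: .......
#......
.......
....###
....###
....###
.......

Derivation:
Click 1 (4,6) count=0: revealed 9 new [(3,4) (3,5) (3,6) (4,4) (4,5) (4,6) (5,4) (5,5) (5,6)] -> total=9
Click 2 (4,5) count=0: revealed 0 new [(none)] -> total=9
Click 3 (3,4) count=3: revealed 0 new [(none)] -> total=9
Click 4 (1,0) count=1: revealed 1 new [(1,0)] -> total=10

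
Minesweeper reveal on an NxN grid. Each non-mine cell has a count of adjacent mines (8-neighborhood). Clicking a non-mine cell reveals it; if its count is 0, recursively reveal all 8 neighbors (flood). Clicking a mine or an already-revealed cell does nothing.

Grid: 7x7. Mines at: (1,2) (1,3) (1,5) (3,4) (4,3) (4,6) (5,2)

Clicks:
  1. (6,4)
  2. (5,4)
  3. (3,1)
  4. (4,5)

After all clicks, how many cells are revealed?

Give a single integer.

Click 1 (6,4) count=0: revealed 8 new [(5,3) (5,4) (5,5) (5,6) (6,3) (6,4) (6,5) (6,6)] -> total=8
Click 2 (5,4) count=1: revealed 0 new [(none)] -> total=8
Click 3 (3,1) count=0: revealed 17 new [(0,0) (0,1) (1,0) (1,1) (2,0) (2,1) (2,2) (3,0) (3,1) (3,2) (4,0) (4,1) (4,2) (5,0) (5,1) (6,0) (6,1)] -> total=25
Click 4 (4,5) count=2: revealed 1 new [(4,5)] -> total=26

Answer: 26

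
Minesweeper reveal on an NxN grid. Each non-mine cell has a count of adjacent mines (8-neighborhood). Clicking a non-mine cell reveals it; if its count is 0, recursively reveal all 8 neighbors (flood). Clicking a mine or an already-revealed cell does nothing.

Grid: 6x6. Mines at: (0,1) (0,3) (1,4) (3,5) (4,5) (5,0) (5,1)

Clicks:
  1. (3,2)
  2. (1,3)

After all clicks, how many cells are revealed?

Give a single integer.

Click 1 (3,2) count=0: revealed 22 new [(1,0) (1,1) (1,2) (1,3) (2,0) (2,1) (2,2) (2,3) (2,4) (3,0) (3,1) (3,2) (3,3) (3,4) (4,0) (4,1) (4,2) (4,3) (4,4) (5,2) (5,3) (5,4)] -> total=22
Click 2 (1,3) count=2: revealed 0 new [(none)] -> total=22

Answer: 22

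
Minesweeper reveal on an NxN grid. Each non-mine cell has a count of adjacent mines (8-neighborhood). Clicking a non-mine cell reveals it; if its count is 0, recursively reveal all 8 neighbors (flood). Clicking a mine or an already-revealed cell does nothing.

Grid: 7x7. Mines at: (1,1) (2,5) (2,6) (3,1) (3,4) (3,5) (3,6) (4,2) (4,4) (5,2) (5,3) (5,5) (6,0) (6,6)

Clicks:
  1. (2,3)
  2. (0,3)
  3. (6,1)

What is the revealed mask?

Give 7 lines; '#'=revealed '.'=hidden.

Click 1 (2,3) count=1: revealed 1 new [(2,3)] -> total=1
Click 2 (0,3) count=0: revealed 12 new [(0,2) (0,3) (0,4) (0,5) (0,6) (1,2) (1,3) (1,4) (1,5) (1,6) (2,2) (2,4)] -> total=13
Click 3 (6,1) count=2: revealed 1 new [(6,1)] -> total=14

Answer: ..#####
..#####
..###..
.......
.......
.......
.#.....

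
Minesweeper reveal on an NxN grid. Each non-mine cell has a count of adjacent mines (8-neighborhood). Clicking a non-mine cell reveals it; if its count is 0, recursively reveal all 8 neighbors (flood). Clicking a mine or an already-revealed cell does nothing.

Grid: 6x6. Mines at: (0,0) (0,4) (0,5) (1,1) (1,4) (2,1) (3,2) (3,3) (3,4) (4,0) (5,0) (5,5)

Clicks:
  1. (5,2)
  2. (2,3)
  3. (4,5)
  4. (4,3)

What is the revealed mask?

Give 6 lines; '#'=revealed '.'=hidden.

Answer: ......
......
...#..
......
.#####
.####.

Derivation:
Click 1 (5,2) count=0: revealed 8 new [(4,1) (4,2) (4,3) (4,4) (5,1) (5,2) (5,3) (5,4)] -> total=8
Click 2 (2,3) count=4: revealed 1 new [(2,3)] -> total=9
Click 3 (4,5) count=2: revealed 1 new [(4,5)] -> total=10
Click 4 (4,3) count=3: revealed 0 new [(none)] -> total=10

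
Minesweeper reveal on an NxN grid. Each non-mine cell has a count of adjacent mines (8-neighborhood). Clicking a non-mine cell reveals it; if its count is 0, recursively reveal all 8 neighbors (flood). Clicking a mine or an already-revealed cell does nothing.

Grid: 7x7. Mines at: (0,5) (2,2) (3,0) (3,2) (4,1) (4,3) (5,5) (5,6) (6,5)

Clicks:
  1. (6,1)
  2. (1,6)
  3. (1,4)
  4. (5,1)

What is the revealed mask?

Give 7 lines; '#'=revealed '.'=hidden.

Click 1 (6,1) count=0: revealed 10 new [(5,0) (5,1) (5,2) (5,3) (5,4) (6,0) (6,1) (6,2) (6,3) (6,4)] -> total=10
Click 2 (1,6) count=1: revealed 1 new [(1,6)] -> total=11
Click 3 (1,4) count=1: revealed 1 new [(1,4)] -> total=12
Click 4 (5,1) count=1: revealed 0 new [(none)] -> total=12

Answer: .......
....#.#
.......
.......
.......
#####..
#####..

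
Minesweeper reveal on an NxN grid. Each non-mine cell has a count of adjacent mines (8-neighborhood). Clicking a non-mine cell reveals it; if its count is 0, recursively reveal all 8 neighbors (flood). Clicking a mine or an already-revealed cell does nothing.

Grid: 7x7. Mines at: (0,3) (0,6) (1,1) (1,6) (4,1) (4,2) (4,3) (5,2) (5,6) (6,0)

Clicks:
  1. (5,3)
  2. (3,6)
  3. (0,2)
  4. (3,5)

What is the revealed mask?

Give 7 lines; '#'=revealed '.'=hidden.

Answer: ..#....
..####.
..#####
..#####
....###
...#...
.......

Derivation:
Click 1 (5,3) count=3: revealed 1 new [(5,3)] -> total=1
Click 2 (3,6) count=0: revealed 17 new [(1,2) (1,3) (1,4) (1,5) (2,2) (2,3) (2,4) (2,5) (2,6) (3,2) (3,3) (3,4) (3,5) (3,6) (4,4) (4,5) (4,6)] -> total=18
Click 3 (0,2) count=2: revealed 1 new [(0,2)] -> total=19
Click 4 (3,5) count=0: revealed 0 new [(none)] -> total=19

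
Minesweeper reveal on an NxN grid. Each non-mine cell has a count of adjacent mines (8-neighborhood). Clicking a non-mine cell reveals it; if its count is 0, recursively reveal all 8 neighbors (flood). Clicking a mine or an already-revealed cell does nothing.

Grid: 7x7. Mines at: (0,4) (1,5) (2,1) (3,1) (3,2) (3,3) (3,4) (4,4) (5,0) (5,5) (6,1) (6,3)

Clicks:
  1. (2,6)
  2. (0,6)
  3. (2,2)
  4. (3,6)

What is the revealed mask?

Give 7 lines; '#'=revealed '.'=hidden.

Answer: ......#
.......
..#..##
.....##
.....##
.......
.......

Derivation:
Click 1 (2,6) count=1: revealed 1 new [(2,6)] -> total=1
Click 2 (0,6) count=1: revealed 1 new [(0,6)] -> total=2
Click 3 (2,2) count=4: revealed 1 new [(2,2)] -> total=3
Click 4 (3,6) count=0: revealed 5 new [(2,5) (3,5) (3,6) (4,5) (4,6)] -> total=8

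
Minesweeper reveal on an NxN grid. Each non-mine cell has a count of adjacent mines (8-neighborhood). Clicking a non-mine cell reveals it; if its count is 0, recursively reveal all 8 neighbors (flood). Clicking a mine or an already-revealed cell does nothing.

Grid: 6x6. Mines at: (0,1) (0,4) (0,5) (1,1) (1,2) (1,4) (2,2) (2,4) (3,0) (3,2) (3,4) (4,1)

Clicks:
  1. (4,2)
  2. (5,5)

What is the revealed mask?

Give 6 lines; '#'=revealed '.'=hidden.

Answer: ......
......
......
......
..####
..####

Derivation:
Click 1 (4,2) count=2: revealed 1 new [(4,2)] -> total=1
Click 2 (5,5) count=0: revealed 7 new [(4,3) (4,4) (4,5) (5,2) (5,3) (5,4) (5,5)] -> total=8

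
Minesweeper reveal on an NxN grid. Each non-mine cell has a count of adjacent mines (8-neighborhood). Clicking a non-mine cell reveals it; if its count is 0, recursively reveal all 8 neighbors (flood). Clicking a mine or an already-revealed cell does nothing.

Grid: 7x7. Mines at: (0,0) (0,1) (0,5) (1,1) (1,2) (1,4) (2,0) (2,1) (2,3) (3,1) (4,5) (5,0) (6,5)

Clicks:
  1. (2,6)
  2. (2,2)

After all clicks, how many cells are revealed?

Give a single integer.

Answer: 7

Derivation:
Click 1 (2,6) count=0: revealed 6 new [(1,5) (1,6) (2,5) (2,6) (3,5) (3,6)] -> total=6
Click 2 (2,2) count=5: revealed 1 new [(2,2)] -> total=7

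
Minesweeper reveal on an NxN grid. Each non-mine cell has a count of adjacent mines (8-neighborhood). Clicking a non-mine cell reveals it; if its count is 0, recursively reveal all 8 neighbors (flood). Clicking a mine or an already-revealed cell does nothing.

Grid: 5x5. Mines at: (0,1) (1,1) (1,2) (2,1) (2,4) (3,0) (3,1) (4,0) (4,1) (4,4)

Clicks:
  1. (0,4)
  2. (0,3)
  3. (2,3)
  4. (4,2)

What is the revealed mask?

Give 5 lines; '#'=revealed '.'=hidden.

Answer: ...##
...##
...#.
.....
..#..

Derivation:
Click 1 (0,4) count=0: revealed 4 new [(0,3) (0,4) (1,3) (1,4)] -> total=4
Click 2 (0,3) count=1: revealed 0 new [(none)] -> total=4
Click 3 (2,3) count=2: revealed 1 new [(2,3)] -> total=5
Click 4 (4,2) count=2: revealed 1 new [(4,2)] -> total=6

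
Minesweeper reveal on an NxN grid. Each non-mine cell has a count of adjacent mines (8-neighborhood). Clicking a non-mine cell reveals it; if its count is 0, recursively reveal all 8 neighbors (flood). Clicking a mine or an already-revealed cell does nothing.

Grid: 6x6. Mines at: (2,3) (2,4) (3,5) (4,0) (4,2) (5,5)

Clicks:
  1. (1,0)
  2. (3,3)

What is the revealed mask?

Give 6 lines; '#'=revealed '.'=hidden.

Click 1 (1,0) count=0: revealed 18 new [(0,0) (0,1) (0,2) (0,3) (0,4) (0,5) (1,0) (1,1) (1,2) (1,3) (1,4) (1,5) (2,0) (2,1) (2,2) (3,0) (3,1) (3,2)] -> total=18
Click 2 (3,3) count=3: revealed 1 new [(3,3)] -> total=19

Answer: ######
######
###...
####..
......
......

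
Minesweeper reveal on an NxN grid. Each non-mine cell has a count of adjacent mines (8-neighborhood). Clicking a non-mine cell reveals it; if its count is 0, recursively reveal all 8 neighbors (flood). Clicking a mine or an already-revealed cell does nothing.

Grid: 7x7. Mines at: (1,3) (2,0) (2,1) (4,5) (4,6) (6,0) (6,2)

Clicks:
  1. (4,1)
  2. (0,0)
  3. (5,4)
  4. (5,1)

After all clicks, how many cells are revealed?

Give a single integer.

Answer: 24

Derivation:
Click 1 (4,1) count=0: revealed 18 new [(2,2) (2,3) (2,4) (3,0) (3,1) (3,2) (3,3) (3,4) (4,0) (4,1) (4,2) (4,3) (4,4) (5,0) (5,1) (5,2) (5,3) (5,4)] -> total=18
Click 2 (0,0) count=0: revealed 6 new [(0,0) (0,1) (0,2) (1,0) (1,1) (1,2)] -> total=24
Click 3 (5,4) count=1: revealed 0 new [(none)] -> total=24
Click 4 (5,1) count=2: revealed 0 new [(none)] -> total=24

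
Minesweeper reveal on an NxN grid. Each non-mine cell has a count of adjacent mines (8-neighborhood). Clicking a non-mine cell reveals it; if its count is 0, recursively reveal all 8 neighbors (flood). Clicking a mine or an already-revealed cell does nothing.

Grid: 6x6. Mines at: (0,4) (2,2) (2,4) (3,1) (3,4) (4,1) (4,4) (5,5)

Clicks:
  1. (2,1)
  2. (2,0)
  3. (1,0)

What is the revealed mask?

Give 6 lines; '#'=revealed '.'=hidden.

Answer: ####..
####..
##....
......
......
......

Derivation:
Click 1 (2,1) count=2: revealed 1 new [(2,1)] -> total=1
Click 2 (2,0) count=1: revealed 1 new [(2,0)] -> total=2
Click 3 (1,0) count=0: revealed 8 new [(0,0) (0,1) (0,2) (0,3) (1,0) (1,1) (1,2) (1,3)] -> total=10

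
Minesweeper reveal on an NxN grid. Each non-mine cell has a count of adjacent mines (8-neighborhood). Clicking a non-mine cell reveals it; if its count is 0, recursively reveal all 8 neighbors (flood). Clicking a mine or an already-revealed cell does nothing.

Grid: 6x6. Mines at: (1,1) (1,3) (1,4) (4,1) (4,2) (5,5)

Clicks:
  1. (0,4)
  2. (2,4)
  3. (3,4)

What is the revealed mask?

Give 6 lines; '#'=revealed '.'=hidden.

Click 1 (0,4) count=2: revealed 1 new [(0,4)] -> total=1
Click 2 (2,4) count=2: revealed 1 new [(2,4)] -> total=2
Click 3 (3,4) count=0: revealed 8 new [(2,3) (2,5) (3,3) (3,4) (3,5) (4,3) (4,4) (4,5)] -> total=10

Answer: ....#.
......
...###
...###
...###
......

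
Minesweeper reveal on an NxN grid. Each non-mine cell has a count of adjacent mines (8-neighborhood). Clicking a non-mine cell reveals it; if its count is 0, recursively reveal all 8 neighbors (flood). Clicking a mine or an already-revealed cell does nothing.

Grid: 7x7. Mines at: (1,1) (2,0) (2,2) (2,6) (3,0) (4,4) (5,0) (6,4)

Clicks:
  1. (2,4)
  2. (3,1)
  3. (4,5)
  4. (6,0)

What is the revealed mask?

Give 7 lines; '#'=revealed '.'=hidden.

Answer: ..#####
..#####
...###.
.#.###.
.....#.
.......
#......

Derivation:
Click 1 (2,4) count=0: revealed 16 new [(0,2) (0,3) (0,4) (0,5) (0,6) (1,2) (1,3) (1,4) (1,5) (1,6) (2,3) (2,4) (2,5) (3,3) (3,4) (3,5)] -> total=16
Click 2 (3,1) count=3: revealed 1 new [(3,1)] -> total=17
Click 3 (4,5) count=1: revealed 1 new [(4,5)] -> total=18
Click 4 (6,0) count=1: revealed 1 new [(6,0)] -> total=19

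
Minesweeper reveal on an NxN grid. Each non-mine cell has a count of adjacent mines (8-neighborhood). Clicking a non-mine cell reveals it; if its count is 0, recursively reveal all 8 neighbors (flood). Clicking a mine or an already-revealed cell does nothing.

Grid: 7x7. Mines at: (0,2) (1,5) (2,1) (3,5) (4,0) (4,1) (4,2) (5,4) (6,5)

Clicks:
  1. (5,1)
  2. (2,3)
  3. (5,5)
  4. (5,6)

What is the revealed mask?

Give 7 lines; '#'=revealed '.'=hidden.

Answer: .......
..###..
..###..
..###..
.......
.#...##
.......

Derivation:
Click 1 (5,1) count=3: revealed 1 new [(5,1)] -> total=1
Click 2 (2,3) count=0: revealed 9 new [(1,2) (1,3) (1,4) (2,2) (2,3) (2,4) (3,2) (3,3) (3,4)] -> total=10
Click 3 (5,5) count=2: revealed 1 new [(5,5)] -> total=11
Click 4 (5,6) count=1: revealed 1 new [(5,6)] -> total=12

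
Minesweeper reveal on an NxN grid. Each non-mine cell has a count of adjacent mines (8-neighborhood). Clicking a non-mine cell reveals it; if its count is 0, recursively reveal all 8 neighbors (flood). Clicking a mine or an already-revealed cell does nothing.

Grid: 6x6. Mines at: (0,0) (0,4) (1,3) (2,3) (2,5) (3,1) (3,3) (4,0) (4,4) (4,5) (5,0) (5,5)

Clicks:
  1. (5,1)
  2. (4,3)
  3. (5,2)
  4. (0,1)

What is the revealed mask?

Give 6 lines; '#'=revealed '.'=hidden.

Answer: .#....
......
......
......
.###..
.###..

Derivation:
Click 1 (5,1) count=2: revealed 1 new [(5,1)] -> total=1
Click 2 (4,3) count=2: revealed 1 new [(4,3)] -> total=2
Click 3 (5,2) count=0: revealed 4 new [(4,1) (4,2) (5,2) (5,3)] -> total=6
Click 4 (0,1) count=1: revealed 1 new [(0,1)] -> total=7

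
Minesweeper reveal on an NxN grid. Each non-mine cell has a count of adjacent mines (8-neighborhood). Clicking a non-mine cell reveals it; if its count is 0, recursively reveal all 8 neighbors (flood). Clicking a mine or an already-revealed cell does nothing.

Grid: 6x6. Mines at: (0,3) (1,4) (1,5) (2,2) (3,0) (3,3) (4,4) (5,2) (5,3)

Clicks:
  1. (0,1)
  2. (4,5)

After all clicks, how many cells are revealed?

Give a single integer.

Click 1 (0,1) count=0: revealed 8 new [(0,0) (0,1) (0,2) (1,0) (1,1) (1,2) (2,0) (2,1)] -> total=8
Click 2 (4,5) count=1: revealed 1 new [(4,5)] -> total=9

Answer: 9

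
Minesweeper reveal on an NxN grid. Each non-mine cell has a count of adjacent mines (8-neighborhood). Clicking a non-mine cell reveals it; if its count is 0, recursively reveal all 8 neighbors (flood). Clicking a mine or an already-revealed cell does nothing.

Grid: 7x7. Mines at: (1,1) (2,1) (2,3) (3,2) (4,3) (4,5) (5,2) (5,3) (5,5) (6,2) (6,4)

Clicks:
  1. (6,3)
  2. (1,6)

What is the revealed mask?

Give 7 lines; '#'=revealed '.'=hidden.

Answer: ..#####
..#####
....###
....###
.......
.......
...#...

Derivation:
Click 1 (6,3) count=4: revealed 1 new [(6,3)] -> total=1
Click 2 (1,6) count=0: revealed 16 new [(0,2) (0,3) (0,4) (0,5) (0,6) (1,2) (1,3) (1,4) (1,5) (1,6) (2,4) (2,5) (2,6) (3,4) (3,5) (3,6)] -> total=17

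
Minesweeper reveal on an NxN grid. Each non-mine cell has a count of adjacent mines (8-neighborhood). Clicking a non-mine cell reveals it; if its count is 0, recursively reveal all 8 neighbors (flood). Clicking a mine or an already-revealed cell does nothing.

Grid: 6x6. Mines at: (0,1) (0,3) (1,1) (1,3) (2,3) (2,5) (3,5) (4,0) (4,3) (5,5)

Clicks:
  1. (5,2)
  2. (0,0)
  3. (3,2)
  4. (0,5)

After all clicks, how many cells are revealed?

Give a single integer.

Answer: 7

Derivation:
Click 1 (5,2) count=1: revealed 1 new [(5,2)] -> total=1
Click 2 (0,0) count=2: revealed 1 new [(0,0)] -> total=2
Click 3 (3,2) count=2: revealed 1 new [(3,2)] -> total=3
Click 4 (0,5) count=0: revealed 4 new [(0,4) (0,5) (1,4) (1,5)] -> total=7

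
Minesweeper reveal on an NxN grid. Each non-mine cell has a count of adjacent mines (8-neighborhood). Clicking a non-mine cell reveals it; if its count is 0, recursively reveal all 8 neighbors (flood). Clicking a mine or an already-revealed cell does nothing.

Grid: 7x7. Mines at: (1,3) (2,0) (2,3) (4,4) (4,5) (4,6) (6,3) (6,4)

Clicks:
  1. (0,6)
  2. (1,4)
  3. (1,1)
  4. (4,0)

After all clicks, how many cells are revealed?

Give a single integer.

Click 1 (0,6) count=0: revealed 12 new [(0,4) (0,5) (0,6) (1,4) (1,5) (1,6) (2,4) (2,5) (2,6) (3,4) (3,5) (3,6)] -> total=12
Click 2 (1,4) count=2: revealed 0 new [(none)] -> total=12
Click 3 (1,1) count=1: revealed 1 new [(1,1)] -> total=13
Click 4 (4,0) count=0: revealed 15 new [(3,0) (3,1) (3,2) (3,3) (4,0) (4,1) (4,2) (4,3) (5,0) (5,1) (5,2) (5,3) (6,0) (6,1) (6,2)] -> total=28

Answer: 28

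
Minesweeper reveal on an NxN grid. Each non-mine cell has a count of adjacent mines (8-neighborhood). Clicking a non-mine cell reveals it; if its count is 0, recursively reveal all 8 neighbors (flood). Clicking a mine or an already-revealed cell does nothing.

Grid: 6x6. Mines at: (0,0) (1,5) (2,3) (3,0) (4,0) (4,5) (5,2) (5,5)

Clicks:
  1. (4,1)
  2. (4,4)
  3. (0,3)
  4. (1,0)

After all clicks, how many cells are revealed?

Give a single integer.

Answer: 11

Derivation:
Click 1 (4,1) count=3: revealed 1 new [(4,1)] -> total=1
Click 2 (4,4) count=2: revealed 1 new [(4,4)] -> total=2
Click 3 (0,3) count=0: revealed 8 new [(0,1) (0,2) (0,3) (0,4) (1,1) (1,2) (1,3) (1,4)] -> total=10
Click 4 (1,0) count=1: revealed 1 new [(1,0)] -> total=11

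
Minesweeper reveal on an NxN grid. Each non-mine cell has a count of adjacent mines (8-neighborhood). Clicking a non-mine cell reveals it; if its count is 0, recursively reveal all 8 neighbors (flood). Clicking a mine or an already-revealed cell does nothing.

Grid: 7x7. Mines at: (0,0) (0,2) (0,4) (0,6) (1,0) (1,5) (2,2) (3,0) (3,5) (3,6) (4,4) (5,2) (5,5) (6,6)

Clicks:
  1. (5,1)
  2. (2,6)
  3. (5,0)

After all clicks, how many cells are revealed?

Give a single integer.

Click 1 (5,1) count=1: revealed 1 new [(5,1)] -> total=1
Click 2 (2,6) count=3: revealed 1 new [(2,6)] -> total=2
Click 3 (5,0) count=0: revealed 5 new [(4,0) (4,1) (5,0) (6,0) (6,1)] -> total=7

Answer: 7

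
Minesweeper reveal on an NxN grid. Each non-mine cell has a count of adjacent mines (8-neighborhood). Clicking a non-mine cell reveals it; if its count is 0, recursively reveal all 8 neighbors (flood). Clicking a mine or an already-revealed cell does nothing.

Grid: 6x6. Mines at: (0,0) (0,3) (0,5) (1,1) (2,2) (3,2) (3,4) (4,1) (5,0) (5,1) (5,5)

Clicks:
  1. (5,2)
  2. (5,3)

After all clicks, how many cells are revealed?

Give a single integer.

Answer: 6

Derivation:
Click 1 (5,2) count=2: revealed 1 new [(5,2)] -> total=1
Click 2 (5,3) count=0: revealed 5 new [(4,2) (4,3) (4,4) (5,3) (5,4)] -> total=6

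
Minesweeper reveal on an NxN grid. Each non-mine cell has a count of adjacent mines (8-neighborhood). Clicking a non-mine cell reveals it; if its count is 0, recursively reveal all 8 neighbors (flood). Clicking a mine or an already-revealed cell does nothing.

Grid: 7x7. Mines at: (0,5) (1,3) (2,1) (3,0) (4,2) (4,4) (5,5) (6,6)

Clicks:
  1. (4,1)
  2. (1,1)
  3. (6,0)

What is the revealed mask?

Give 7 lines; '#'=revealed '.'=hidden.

Answer: .......
.#.....
.......
.......
##.....
#####..
#####..

Derivation:
Click 1 (4,1) count=2: revealed 1 new [(4,1)] -> total=1
Click 2 (1,1) count=1: revealed 1 new [(1,1)] -> total=2
Click 3 (6,0) count=0: revealed 11 new [(4,0) (5,0) (5,1) (5,2) (5,3) (5,4) (6,0) (6,1) (6,2) (6,3) (6,4)] -> total=13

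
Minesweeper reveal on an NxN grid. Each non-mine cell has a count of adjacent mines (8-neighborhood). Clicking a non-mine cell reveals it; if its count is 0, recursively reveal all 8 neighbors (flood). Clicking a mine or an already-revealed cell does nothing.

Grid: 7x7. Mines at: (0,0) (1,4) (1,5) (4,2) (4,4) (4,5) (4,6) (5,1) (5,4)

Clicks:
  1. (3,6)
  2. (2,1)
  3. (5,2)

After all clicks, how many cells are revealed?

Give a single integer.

Answer: 19

Derivation:
Click 1 (3,6) count=2: revealed 1 new [(3,6)] -> total=1
Click 2 (2,1) count=0: revealed 17 new [(0,1) (0,2) (0,3) (1,0) (1,1) (1,2) (1,3) (2,0) (2,1) (2,2) (2,3) (3,0) (3,1) (3,2) (3,3) (4,0) (4,1)] -> total=18
Click 3 (5,2) count=2: revealed 1 new [(5,2)] -> total=19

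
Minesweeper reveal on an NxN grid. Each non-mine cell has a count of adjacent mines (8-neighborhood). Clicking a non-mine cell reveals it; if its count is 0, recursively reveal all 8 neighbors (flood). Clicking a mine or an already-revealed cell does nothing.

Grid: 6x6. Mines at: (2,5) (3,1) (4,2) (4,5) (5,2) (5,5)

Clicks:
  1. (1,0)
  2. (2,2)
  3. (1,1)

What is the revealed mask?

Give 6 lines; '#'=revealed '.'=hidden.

Click 1 (1,0) count=0: revealed 20 new [(0,0) (0,1) (0,2) (0,3) (0,4) (0,5) (1,0) (1,1) (1,2) (1,3) (1,4) (1,5) (2,0) (2,1) (2,2) (2,3) (2,4) (3,2) (3,3) (3,4)] -> total=20
Click 2 (2,2) count=1: revealed 0 new [(none)] -> total=20
Click 3 (1,1) count=0: revealed 0 new [(none)] -> total=20

Answer: ######
######
#####.
..###.
......
......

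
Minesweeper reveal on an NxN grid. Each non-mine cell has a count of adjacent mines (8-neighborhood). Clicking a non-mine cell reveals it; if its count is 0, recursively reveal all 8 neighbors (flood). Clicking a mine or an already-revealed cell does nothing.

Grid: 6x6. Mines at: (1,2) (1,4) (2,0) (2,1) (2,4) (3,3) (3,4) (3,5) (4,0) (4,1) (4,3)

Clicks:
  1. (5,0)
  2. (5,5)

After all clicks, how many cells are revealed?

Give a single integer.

Answer: 5

Derivation:
Click 1 (5,0) count=2: revealed 1 new [(5,0)] -> total=1
Click 2 (5,5) count=0: revealed 4 new [(4,4) (4,5) (5,4) (5,5)] -> total=5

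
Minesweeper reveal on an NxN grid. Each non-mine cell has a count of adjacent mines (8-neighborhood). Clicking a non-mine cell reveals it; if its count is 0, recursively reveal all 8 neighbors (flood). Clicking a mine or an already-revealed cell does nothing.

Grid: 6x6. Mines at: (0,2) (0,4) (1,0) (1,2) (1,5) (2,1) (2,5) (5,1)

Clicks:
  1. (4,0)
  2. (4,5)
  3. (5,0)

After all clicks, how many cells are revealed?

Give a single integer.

Click 1 (4,0) count=1: revealed 1 new [(4,0)] -> total=1
Click 2 (4,5) count=0: revealed 15 new [(2,2) (2,3) (2,4) (3,2) (3,3) (3,4) (3,5) (4,2) (4,3) (4,4) (4,5) (5,2) (5,3) (5,4) (5,5)] -> total=16
Click 3 (5,0) count=1: revealed 1 new [(5,0)] -> total=17

Answer: 17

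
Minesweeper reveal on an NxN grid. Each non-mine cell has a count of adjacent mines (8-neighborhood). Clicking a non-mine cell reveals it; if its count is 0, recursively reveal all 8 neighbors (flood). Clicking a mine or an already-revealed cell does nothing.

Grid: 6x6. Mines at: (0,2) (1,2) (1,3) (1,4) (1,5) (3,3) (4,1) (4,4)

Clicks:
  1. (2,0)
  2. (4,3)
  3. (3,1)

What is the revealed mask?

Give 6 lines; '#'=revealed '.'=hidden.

Click 1 (2,0) count=0: revealed 8 new [(0,0) (0,1) (1,0) (1,1) (2,0) (2,1) (3,0) (3,1)] -> total=8
Click 2 (4,3) count=2: revealed 1 new [(4,3)] -> total=9
Click 3 (3,1) count=1: revealed 0 new [(none)] -> total=9

Answer: ##....
##....
##....
##....
...#..
......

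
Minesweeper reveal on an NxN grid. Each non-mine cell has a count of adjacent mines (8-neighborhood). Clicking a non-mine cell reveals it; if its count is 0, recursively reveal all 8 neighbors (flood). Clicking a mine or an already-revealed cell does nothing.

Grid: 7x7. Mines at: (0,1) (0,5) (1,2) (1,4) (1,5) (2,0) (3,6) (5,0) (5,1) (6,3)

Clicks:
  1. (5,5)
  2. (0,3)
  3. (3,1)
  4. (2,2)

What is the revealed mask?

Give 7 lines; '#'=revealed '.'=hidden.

Answer: ...#...
.......
.#####.
.#####.
.######
..#####
....###

Derivation:
Click 1 (5,5) count=0: revealed 24 new [(2,1) (2,2) (2,3) (2,4) (2,5) (3,1) (3,2) (3,3) (3,4) (3,5) (4,1) (4,2) (4,3) (4,4) (4,5) (4,6) (5,2) (5,3) (5,4) (5,5) (5,6) (6,4) (6,5) (6,6)] -> total=24
Click 2 (0,3) count=2: revealed 1 new [(0,3)] -> total=25
Click 3 (3,1) count=1: revealed 0 new [(none)] -> total=25
Click 4 (2,2) count=1: revealed 0 new [(none)] -> total=25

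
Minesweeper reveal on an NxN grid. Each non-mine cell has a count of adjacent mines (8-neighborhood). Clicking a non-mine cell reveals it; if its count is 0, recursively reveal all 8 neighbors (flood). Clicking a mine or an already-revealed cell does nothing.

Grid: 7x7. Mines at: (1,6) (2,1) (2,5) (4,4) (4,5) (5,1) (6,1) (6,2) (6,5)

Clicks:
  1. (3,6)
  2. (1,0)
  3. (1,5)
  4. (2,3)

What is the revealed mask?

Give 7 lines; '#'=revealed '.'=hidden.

Answer: ######.
######.
..###..
..###.#
.......
.......
.......

Derivation:
Click 1 (3,6) count=2: revealed 1 new [(3,6)] -> total=1
Click 2 (1,0) count=1: revealed 1 new [(1,0)] -> total=2
Click 3 (1,5) count=2: revealed 1 new [(1,5)] -> total=3
Click 4 (2,3) count=0: revealed 16 new [(0,0) (0,1) (0,2) (0,3) (0,4) (0,5) (1,1) (1,2) (1,3) (1,4) (2,2) (2,3) (2,4) (3,2) (3,3) (3,4)] -> total=19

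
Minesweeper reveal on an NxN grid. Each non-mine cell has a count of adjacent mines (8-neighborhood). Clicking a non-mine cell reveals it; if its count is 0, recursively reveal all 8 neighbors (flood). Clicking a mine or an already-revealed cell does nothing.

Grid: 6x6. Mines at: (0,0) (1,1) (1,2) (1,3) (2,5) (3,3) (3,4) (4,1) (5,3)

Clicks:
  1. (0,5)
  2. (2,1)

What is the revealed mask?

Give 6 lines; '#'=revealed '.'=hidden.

Click 1 (0,5) count=0: revealed 4 new [(0,4) (0,5) (1,4) (1,5)] -> total=4
Click 2 (2,1) count=2: revealed 1 new [(2,1)] -> total=5

Answer: ....##
....##
.#....
......
......
......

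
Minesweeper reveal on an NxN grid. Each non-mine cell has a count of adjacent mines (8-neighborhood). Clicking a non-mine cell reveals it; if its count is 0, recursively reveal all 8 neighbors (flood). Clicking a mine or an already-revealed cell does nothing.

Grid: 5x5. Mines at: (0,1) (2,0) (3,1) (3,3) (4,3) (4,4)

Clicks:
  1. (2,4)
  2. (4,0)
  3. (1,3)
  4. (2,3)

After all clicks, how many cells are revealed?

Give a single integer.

Click 1 (2,4) count=1: revealed 1 new [(2,4)] -> total=1
Click 2 (4,0) count=1: revealed 1 new [(4,0)] -> total=2
Click 3 (1,3) count=0: revealed 8 new [(0,2) (0,3) (0,4) (1,2) (1,3) (1,4) (2,2) (2,3)] -> total=10
Click 4 (2,3) count=1: revealed 0 new [(none)] -> total=10

Answer: 10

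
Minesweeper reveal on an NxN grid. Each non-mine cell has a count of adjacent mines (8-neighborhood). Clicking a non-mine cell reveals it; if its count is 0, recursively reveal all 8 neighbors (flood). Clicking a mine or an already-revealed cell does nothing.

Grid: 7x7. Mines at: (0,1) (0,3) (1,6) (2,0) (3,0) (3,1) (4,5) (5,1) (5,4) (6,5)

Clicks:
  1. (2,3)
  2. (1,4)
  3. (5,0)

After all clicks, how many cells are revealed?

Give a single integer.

Answer: 16

Derivation:
Click 1 (2,3) count=0: revealed 15 new [(1,2) (1,3) (1,4) (1,5) (2,2) (2,3) (2,4) (2,5) (3,2) (3,3) (3,4) (3,5) (4,2) (4,3) (4,4)] -> total=15
Click 2 (1,4) count=1: revealed 0 new [(none)] -> total=15
Click 3 (5,0) count=1: revealed 1 new [(5,0)] -> total=16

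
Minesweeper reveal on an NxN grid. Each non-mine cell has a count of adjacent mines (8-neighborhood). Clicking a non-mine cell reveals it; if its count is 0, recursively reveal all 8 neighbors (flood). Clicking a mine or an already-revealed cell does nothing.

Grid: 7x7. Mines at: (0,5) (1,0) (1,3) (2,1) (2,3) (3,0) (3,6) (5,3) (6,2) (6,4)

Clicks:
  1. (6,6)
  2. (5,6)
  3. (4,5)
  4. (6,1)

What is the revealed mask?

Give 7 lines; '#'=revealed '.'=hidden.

Click 1 (6,6) count=0: revealed 6 new [(4,5) (4,6) (5,5) (5,6) (6,5) (6,6)] -> total=6
Click 2 (5,6) count=0: revealed 0 new [(none)] -> total=6
Click 3 (4,5) count=1: revealed 0 new [(none)] -> total=6
Click 4 (6,1) count=1: revealed 1 new [(6,1)] -> total=7

Answer: .......
.......
.......
.......
.....##
.....##
.#...##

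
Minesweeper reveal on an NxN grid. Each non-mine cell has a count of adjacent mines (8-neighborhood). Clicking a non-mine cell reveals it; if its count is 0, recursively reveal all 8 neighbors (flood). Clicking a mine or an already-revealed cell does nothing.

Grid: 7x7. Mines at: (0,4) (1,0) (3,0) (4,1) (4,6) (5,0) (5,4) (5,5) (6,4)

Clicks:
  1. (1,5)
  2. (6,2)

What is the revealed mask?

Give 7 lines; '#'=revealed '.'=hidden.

Answer: .......
.....#.
.......
.......
.......
.###...
.###...

Derivation:
Click 1 (1,5) count=1: revealed 1 new [(1,5)] -> total=1
Click 2 (6,2) count=0: revealed 6 new [(5,1) (5,2) (5,3) (6,1) (6,2) (6,3)] -> total=7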